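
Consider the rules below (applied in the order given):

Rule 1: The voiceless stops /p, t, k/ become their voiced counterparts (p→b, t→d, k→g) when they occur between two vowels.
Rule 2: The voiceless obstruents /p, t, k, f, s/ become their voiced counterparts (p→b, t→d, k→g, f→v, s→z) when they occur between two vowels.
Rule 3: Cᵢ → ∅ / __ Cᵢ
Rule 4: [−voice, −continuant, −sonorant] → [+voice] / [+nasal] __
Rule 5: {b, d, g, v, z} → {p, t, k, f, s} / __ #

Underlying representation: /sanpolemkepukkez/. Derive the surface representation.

Rule 1 (intervocalic voicing): /p/ is a voiceless stop between vowels /e/ and /u/, so it voices to [b]. /sanpolemkepukkez/ → sanpolemkebukkez.
Rule 2 (intervocalic voicing): no segment meets the environment; /sanpolemkebukkez/ is unchanged.
Rule 3 (degemination): /kk/ is a geminate; the first /k/ deletes. /sanpolemkebukkez/ → sanpolemkebukez.
Rule 4 (post-nasal voicing): /p/ is a voiceless stop immediately after the nasal /n/, so it voices to [b]. /k/ is a voiceless stop immediately after the nasal /m/, so it voices to [g]. /sanpolemkebukez/ → sanbolemgebukez.
Rule 5 (final devoicing): /z/ is a voiced obstruent in word-final position, so it devoices to [s]. /sanbolemgebukez/ → sanbolemgebukes.

sanbolemgebukes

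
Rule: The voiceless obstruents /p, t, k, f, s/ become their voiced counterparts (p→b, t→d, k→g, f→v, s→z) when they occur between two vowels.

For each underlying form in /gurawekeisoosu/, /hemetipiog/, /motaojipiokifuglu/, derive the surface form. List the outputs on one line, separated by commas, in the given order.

/gurawekeisoosu/: /k/ is a voiceless obstruent between vowels /e/ and /e/, so it voices to [g]. /s/ is a voiceless obstruent between vowels /i/ and /o/, so it voices to [z]. /s/ is a voiceless obstruent between vowels /o/ and /u/, so it voices to [z]. → [gurawegeizoozu].
/hemetipiog/: /t/ is a voiceless obstruent between vowels /e/ and /i/, so it voices to [d]. /p/ is a voiceless obstruent between vowels /i/ and /i/, so it voices to [b]. → [hemedibiog].
/motaojipiokifuglu/: /t/ is a voiceless obstruent between vowels /o/ and /a/, so it voices to [d]. /p/ is a voiceless obstruent between vowels /i/ and /i/, so it voices to [b]. /k/ is a voiceless obstruent between vowels /o/ and /i/, so it voices to [g]. /f/ is a voiceless obstruent between vowels /i/ and /u/, so it voices to [v]. → [modaojibiogivuglu].

gurawegeizoozu, hemedibiog, modaojibiogivuglu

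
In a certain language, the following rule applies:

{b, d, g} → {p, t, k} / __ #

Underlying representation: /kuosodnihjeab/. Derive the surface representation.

/b/ is a voiced stop in word-final position, so it devoices to [p].
The other instance of /d/ does not occur in the required environment and remains unchanged.
Surface form: [kuosodnihjeap].

kuosodnihjeap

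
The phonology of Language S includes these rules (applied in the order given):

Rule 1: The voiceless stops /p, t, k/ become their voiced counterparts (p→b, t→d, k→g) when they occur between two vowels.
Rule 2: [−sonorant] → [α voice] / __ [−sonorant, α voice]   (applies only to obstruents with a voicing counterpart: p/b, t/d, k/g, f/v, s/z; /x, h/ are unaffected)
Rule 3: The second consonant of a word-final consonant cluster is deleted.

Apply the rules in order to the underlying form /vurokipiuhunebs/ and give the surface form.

Rule 1 (intervocalic voicing): /k/ is a voiceless stop between vowels /o/ and /i/, so it voices to [g]. /p/ is a voiceless stop between vowels /i/ and /i/, so it voices to [b]. /vurokipiuhunebs/ → vurogibiuhunebs.
Rule 2 (regressive voicing assimilation): /b/ precedes the voiceless obstruent /s/, so it devoices to [p] by assimilation. /vurogibiuhunebs/ → vurogibiuhuneps.
Rule 3 (final cluster simplification): /s/ is the second consonant of a word-final cluster /ps/, so it deletes. /vurogibiuhuneps/ → vurogibiuhunep.

vurogibiuhunep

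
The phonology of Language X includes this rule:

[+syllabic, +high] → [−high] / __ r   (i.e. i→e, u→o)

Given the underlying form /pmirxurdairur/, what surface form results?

/i/ is a high vowel immediately before /r/, so it lowers to [e].
/u/ is a high vowel immediately before /r/, so it lowers to [o].
/i/ is a high vowel immediately before /r/, so it lowers to [e].
/u/ is a high vowel immediately before /r/, so it lowers to [o].
Surface form: [pmerxordaeror].

pmerxordaeror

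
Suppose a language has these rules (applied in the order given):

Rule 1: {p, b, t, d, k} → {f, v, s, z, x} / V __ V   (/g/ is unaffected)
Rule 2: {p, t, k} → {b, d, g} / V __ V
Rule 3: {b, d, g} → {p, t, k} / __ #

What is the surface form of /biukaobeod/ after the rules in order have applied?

Rule 1 (intervocalic spirantization): /k/ is a stop between vowels /u/ and /a/, so it spirantizes to the fricative [x]. /b/ is a stop between vowels /o/ and /e/, so it spirantizes to the fricative [v]. /biukaobeod/ → biuxaoveod.
Rule 2 (intervocalic voicing): no segment meets the environment; /biuxaoveod/ is unchanged.
Rule 3 (final devoicing): /d/ is a voiced stop in word-final position, so it devoices to [t]. /biuxaoveod/ → biuxaoveot.

biuxaoveot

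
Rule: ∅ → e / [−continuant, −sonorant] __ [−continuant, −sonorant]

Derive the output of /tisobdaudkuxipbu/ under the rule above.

tisobedaudekuxipebu

/b/ and /d/ form a stop–stop cluster, so [e] is inserted between them.
/d/ and /k/ form a stop–stop cluster, so [e] is inserted between them.
/p/ and /b/ form a stop–stop cluster, so [e] is inserted between them.
Surface form: [tisobedaudekuxipebu].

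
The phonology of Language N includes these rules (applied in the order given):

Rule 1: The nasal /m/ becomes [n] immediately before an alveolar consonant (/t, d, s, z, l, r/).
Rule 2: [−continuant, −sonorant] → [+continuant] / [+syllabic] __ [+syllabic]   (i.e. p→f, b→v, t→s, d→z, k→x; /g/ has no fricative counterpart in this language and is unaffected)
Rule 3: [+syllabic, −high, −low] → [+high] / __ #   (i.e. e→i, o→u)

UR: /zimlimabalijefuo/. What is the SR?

zinlimavalijefuu

Rule 1 (nasal place assimilation): /m/ precedes the alveolar consonant /l/, so it assimilates in place to [n]. /zimlimabalijefuo/ → zinlimabalijefuo.
Rule 2 (intervocalic spirantization): /b/ is a stop between vowels /a/ and /a/, so it spirantizes to the fricative [v]. /zinlimabalijefuo/ → zinlimavalijefuo.
Rule 3 (final vowel raising): /o/ is a mid vowel in word-final position, so it raises to [u]. /zinlimavalijefuo/ → zinlimavalijefuu.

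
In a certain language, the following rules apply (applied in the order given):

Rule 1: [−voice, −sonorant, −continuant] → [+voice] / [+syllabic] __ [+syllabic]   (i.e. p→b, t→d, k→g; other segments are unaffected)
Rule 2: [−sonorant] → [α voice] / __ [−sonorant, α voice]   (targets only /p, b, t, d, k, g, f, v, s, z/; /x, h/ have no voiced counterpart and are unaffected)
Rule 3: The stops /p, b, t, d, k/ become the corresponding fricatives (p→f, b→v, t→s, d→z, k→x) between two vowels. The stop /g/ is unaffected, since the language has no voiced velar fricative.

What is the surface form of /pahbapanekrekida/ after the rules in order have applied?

Rule 1 (intervocalic voicing): /p/ is a voiceless stop between vowels /a/ and /a/, so it voices to [b]. /k/ is a voiceless stop between vowels /e/ and /i/, so it voices to [g]. /pahbapanekrekida/ → pahbabanekregida.
Rule 2 (regressive voicing assimilation): no segment meets the environment; /pahbabanekregida/ is unchanged.
Rule 3 (intervocalic spirantization): /b/ is a stop between vowels /a/ and /a/, so it spirantizes to the fricative [v]. /d/ is a stop between vowels /i/ and /a/, so it spirantizes to the fricative [z]. /pahbabanekregida/ → pahbavanekregiza.

pahbavanekregiza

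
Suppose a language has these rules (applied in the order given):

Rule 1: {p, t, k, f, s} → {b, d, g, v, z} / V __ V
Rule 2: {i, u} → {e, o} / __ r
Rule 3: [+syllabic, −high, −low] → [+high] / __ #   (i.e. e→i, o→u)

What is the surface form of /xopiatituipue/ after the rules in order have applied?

xobiadiduibui

Rule 1 (intervocalic voicing): /p/ is a voiceless obstruent between vowels /o/ and /i/, so it voices to [b]. /t/ is a voiceless obstruent between vowels /a/ and /i/, so it voices to [d]. /t/ is a voiceless obstruent between vowels /i/ and /u/, so it voices to [d]. /p/ is a voiceless obstruent between vowels /i/ and /u/, so it voices to [b]. /xopiatituipue/ → xobiadiduibue.
Rule 2 (pre-rhotic lowering): no segment meets the environment; /xobiadiduibue/ is unchanged.
Rule 3 (final vowel raising): /e/ is a mid vowel in word-final position, so it raises to [i]. /xobiadiduibue/ → xobiadiduibui.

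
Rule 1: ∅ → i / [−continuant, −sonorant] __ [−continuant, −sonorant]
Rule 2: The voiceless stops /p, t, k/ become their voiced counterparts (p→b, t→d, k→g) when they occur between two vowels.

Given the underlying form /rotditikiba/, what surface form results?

Rule 1 (stop-cluster i-epenthesis): /t/ and /d/ form a stop–stop cluster, so [i] is inserted between them. /rotditikiba/ → rotiditikiba.
Rule 2 (intervocalic voicing): /t/ is a voiceless stop between vowels /o/ and /i/, so it voices to [d]. /t/ is a voiceless stop between vowels /i/ and /i/, so it voices to [d]. /k/ is a voiceless stop between vowels /i/ and /i/, so it voices to [g]. /rotiditikiba/ → rodididigiba.

rodididigiba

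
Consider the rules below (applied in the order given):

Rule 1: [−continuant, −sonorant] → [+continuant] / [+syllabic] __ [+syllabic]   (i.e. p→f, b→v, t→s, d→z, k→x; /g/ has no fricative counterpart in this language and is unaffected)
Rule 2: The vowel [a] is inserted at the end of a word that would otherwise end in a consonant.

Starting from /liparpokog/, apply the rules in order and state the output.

Rule 1 (intervocalic spirantization): /p/ is a stop between vowels /i/ and /a/, so it spirantizes to the fricative [f]. /k/ is a stop between vowels /o/ and /o/, so it spirantizes to the fricative [x]. /liparpokog/ → lifarpoxog.
Rule 2 (final a-epenthesis): the form ends in the consonant /g/, so [a] is inserted word-finally. /lifarpoxog/ → lifarpoxoga.

lifarpoxoga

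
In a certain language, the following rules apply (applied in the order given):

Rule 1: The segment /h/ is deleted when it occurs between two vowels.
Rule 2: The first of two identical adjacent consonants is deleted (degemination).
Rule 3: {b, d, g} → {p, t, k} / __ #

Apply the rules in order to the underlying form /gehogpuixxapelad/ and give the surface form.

Rule 1 (intervocalic h-deletion): /h/ occurs between vowels /e/ and /o/, so it deletes. /gehogpuixxapelad/ → geogpuixxapelad.
Rule 2 (degemination): /xx/ is a geminate; the first /x/ deletes. /geogpuixxapelad/ → geogpuixapelad.
Rule 3 (final devoicing): /d/ is a voiced stop in word-final position, so it devoices to [t]. /geogpuixapelad/ → geogpuixapelat.

geogpuixapelat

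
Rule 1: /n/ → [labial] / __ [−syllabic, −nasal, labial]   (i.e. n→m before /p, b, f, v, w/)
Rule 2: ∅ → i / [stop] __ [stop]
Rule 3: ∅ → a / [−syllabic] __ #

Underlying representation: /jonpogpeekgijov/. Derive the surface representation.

jompogipeekigijova

Rule 1 (nasal place assimilation): /n/ precedes the labial consonant /p/, so it assimilates in place to [m]. /jonpogpeekgijov/ → jompogpeekgijov.
Rule 2 (stop-cluster i-epenthesis): /g/ and /p/ form a stop–stop cluster, so [i] is inserted between them. /k/ and /g/ form a stop–stop cluster, so [i] is inserted between them. /jompogpeekgijov/ → jompogipeekigijov.
Rule 3 (final a-epenthesis): the form ends in the consonant /v/, so [a] is inserted word-finally. /jompogipeekigijov/ → jompogipeekigijova.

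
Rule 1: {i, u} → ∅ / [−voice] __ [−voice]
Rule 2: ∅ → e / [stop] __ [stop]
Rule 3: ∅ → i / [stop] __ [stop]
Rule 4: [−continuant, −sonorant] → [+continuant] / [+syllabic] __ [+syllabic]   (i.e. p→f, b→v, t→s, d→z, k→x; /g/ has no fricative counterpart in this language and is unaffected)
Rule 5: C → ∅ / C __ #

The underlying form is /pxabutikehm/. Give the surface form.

pxavusexeh

Rule 1 (high vowel syncope): /i/ is a high vowel flanked by voiceless consonants /t/ and /k/, so it deletes. /pxabutikehm/ → pxabutkehm.
Rule 2 (stop-cluster e-epenthesis): /t/ and /k/ form a stop–stop cluster, so [e] is inserted between them. /pxabutkehm/ → pxabutekehm.
Rule 3 (stop-cluster i-epenthesis): no segment meets the environment; /pxabutekehm/ is unchanged.
Rule 4 (intervocalic spirantization): /b/ is a stop between vowels /a/ and /u/, so it spirantizes to the fricative [v]. /t/ is a stop between vowels /u/ and /e/, so it spirantizes to the fricative [s]. /k/ is a stop between vowels /e/ and /e/, so it spirantizes to the fricative [x]. /pxabutekehm/ → pxavusexehm.
Rule 5 (final cluster simplification): /m/ is the second consonant of a word-final cluster /hm/, so it deletes. /pxavusexehm/ → pxavusexeh.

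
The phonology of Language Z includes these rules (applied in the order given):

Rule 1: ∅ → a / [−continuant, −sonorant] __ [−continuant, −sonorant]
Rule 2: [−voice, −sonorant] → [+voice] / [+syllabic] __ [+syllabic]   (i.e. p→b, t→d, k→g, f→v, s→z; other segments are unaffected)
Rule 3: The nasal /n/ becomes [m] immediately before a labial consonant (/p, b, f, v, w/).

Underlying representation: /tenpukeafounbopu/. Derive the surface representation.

tempugeavoumbobu

Rule 1 (stop-cluster a-epenthesis): no segment meets the environment; /tenpukeafounbopu/ is unchanged.
Rule 2 (intervocalic voicing): /k/ is a voiceless obstruent between vowels /u/ and /e/, so it voices to [g]. /f/ is a voiceless obstruent between vowels /a/ and /o/, so it voices to [v]. /p/ is a voiceless obstruent between vowels /o/ and /u/, so it voices to [b]. /tenpukeafounbopu/ → tenpugeavounbobu.
Rule 3 (nasal place assimilation): /n/ precedes the labial consonant /p/, so it assimilates in place to [m]. /n/ precedes the labial consonant /b/, so it assimilates in place to [m]. /tenpugeavounbobu/ → tempugeavoumbobu.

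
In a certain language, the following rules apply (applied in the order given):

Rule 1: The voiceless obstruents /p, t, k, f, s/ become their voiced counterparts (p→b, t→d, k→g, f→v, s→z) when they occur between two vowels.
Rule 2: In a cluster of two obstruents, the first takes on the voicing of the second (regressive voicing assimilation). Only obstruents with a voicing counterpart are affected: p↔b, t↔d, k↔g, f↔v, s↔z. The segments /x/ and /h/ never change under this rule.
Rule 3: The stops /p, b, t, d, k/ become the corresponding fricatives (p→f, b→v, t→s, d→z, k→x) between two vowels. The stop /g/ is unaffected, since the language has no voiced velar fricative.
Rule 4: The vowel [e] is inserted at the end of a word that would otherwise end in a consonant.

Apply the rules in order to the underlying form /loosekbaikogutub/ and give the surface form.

loozegbaigoguzube

Rule 1 (intervocalic voicing): /s/ is a voiceless obstruent between vowels /o/ and /e/, so it voices to [z]. /k/ is a voiceless obstruent between vowels /i/ and /o/, so it voices to [g]. /t/ is a voiceless obstruent between vowels /u/ and /u/, so it voices to [d]. /loosekbaikogutub/ → loozekbaigogudub.
Rule 2 (regressive voicing assimilation): /k/ precedes the voiced obstruent /b/, so it voices to [g] by assimilation. /loozekbaigogudub/ → loozegbaigogudub.
Rule 3 (intervocalic spirantization): /d/ is a stop between vowels /u/ and /u/, so it spirantizes to the fricative [z]. /loozegbaigogudub/ → loozegbaigoguzub.
Rule 4 (final e-epenthesis): the form ends in the consonant /b/, so [e] is inserted word-finally. /loozegbaigoguzub/ → loozegbaigoguzube.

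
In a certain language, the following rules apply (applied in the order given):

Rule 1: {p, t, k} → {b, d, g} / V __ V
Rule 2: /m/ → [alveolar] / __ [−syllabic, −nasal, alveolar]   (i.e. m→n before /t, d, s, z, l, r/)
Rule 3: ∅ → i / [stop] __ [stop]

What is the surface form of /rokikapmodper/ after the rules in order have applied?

rogigapmodiper

Rule 1 (intervocalic voicing): /k/ is a voiceless stop between vowels /o/ and /i/, so it voices to [g]. /k/ is a voiceless stop between vowels /i/ and /a/, so it voices to [g]. /rokikapmodper/ → rogigapmodper.
Rule 2 (nasal place assimilation): no segment meets the environment; /rogigapmodper/ is unchanged.
Rule 3 (stop-cluster i-epenthesis): /d/ and /p/ form a stop–stop cluster, so [i] is inserted between them. /rogigapmodper/ → rogigapmodiper.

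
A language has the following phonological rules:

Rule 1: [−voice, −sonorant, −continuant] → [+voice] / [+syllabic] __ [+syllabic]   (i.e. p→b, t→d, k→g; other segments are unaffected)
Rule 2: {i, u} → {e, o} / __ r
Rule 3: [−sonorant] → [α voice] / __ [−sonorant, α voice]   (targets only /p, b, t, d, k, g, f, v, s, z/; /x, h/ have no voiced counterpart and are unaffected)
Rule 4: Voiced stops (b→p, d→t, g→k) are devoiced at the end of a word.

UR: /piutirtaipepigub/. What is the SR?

piudertaibebigup

Rule 1 (intervocalic voicing): /t/ is a voiceless stop between vowels /u/ and /i/, so it voices to [d]. /p/ is a voiceless stop between vowels /i/ and /e/, so it voices to [b]. /p/ is a voiceless stop between vowels /e/ and /i/, so it voices to [b]. /piutirtaipepigub/ → piudirtaibebigub.
Rule 2 (pre-rhotic lowering): /i/ is a high vowel immediately before /r/, so it lowers to [e]. /piudirtaibebigub/ → piudertaibebigub.
Rule 3 (regressive voicing assimilation): no segment meets the environment; /piudertaibebigub/ is unchanged.
Rule 4 (final devoicing): /b/ is a voiced stop in word-final position, so it devoices to [p]. /piudertaibebigub/ → piudertaibebigup.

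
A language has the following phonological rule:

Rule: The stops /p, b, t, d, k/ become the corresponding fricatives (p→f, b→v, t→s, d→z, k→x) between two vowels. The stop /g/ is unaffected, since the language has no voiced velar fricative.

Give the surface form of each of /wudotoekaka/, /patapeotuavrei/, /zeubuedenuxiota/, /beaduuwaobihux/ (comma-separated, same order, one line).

wuzosoexaxa, pasafeosuavrei, zeuvuezenuxiosa, beazuuwaovihux

/wudotoekaka/: /d/ is a stop between vowels /u/ and /o/, so it spirantizes to the fricative [z]. /t/ is a stop between vowels /o/ and /o/, so it spirantizes to the fricative [s]. /k/ is a stop between vowels /e/ and /a/, so it spirantizes to the fricative [x]. /k/ is a stop between vowels /a/ and /a/, so it spirantizes to the fricative [x]. → [wuzosoexaxa].
/patapeotuavrei/: /t/ is a stop between vowels /a/ and /a/, so it spirantizes to the fricative [s]. /p/ is a stop between vowels /a/ and /e/, so it spirantizes to the fricative [f]. /t/ is a stop between vowels /o/ and /u/, so it spirantizes to the fricative [s]. → [pasafeosuavrei].
/zeubuedenuxiota/: /b/ is a stop between vowels /u/ and /u/, so it spirantizes to the fricative [v]. /d/ is a stop between vowels /e/ and /e/, so it spirantizes to the fricative [z]. /t/ is a stop between vowels /o/ and /a/, so it spirantizes to the fricative [s]. → [zeuvuezenuxiosa].
/beaduuwaobihux/: /d/ is a stop between vowels /a/ and /u/, so it spirantizes to the fricative [z]. /b/ is a stop between vowels /o/ and /i/, so it spirantizes to the fricative [v]. → [beazuuwaovihux].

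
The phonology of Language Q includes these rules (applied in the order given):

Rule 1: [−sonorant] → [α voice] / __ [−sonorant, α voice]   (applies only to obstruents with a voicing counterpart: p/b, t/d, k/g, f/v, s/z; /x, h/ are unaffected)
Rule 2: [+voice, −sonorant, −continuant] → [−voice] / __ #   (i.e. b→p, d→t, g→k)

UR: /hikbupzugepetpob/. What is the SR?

Rule 1 (regressive voicing assimilation): /k/ precedes the voiced obstruent /b/, so it voices to [g] by assimilation. /p/ precedes the voiced obstruent /z/, so it voices to [b] by assimilation. /hikbupzugepetpob/ → higbubzugepetpob.
Rule 2 (final devoicing): /b/ is a voiced stop in word-final position, so it devoices to [p]. /higbubzugepetpob/ → higbubzugepetpop.

higbubzugepetpop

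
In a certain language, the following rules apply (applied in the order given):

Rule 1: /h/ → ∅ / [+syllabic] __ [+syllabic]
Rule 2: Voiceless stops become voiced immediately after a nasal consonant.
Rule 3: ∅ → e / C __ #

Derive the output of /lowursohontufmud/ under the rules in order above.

lowursoondufmude

Rule 1 (intervocalic h-deletion): /h/ occurs between vowels /o/ and /o/, so it deletes. /lowursohontufmud/ → lowursoontufmud.
Rule 2 (post-nasal voicing): /t/ is a voiceless stop immediately after the nasal /n/, so it voices to [d]. /lowursoontufmud/ → lowursoondufmud.
Rule 3 (final e-epenthesis): the form ends in the consonant /d/, so [e] is inserted word-finally. /lowursoondufmud/ → lowursoondufmude.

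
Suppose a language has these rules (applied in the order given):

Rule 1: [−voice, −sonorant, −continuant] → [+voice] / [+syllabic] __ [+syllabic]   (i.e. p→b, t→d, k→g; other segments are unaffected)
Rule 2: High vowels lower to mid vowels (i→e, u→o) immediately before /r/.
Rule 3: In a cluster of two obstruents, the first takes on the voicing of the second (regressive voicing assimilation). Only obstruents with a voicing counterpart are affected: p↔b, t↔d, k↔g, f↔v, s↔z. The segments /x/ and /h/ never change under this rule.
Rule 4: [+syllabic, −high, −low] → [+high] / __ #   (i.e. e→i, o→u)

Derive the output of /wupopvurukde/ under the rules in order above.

wubobvorugdi

Rule 1 (intervocalic voicing): /p/ is a voiceless stop between vowels /u/ and /o/, so it voices to [b]. /wupopvurukde/ → wubopvurukde.
Rule 2 (pre-rhotic lowering): /u/ is a high vowel immediately before /r/, so it lowers to [o]. /wubopvurukde/ → wubopvorukde.
Rule 3 (regressive voicing assimilation): /p/ precedes the voiced obstruent /v/, so it voices to [b] by assimilation. /k/ precedes the voiced obstruent /d/, so it voices to [g] by assimilation. /wubopvorukde/ → wubobvorugde.
Rule 4 (final vowel raising): /e/ is a mid vowel in word-final position, so it raises to [i]. /wubobvorugde/ → wubobvorugdi.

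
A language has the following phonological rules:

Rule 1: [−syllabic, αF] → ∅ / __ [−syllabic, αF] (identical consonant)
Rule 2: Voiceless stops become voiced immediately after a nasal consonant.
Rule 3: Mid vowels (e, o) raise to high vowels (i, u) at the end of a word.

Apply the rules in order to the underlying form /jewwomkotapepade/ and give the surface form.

jewomgotapepadi

Rule 1 (degemination): /ww/ is a geminate; the first /w/ deletes. /jewwomkotapepade/ → jewomkotapepade.
Rule 2 (post-nasal voicing): /k/ is a voiceless stop immediately after the nasal /m/, so it voices to [g]. /jewomkotapepade/ → jewomgotapepade.
Rule 3 (final vowel raising): /e/ is a mid vowel in word-final position, so it raises to [i]. /jewomgotapepade/ → jewomgotapepadi.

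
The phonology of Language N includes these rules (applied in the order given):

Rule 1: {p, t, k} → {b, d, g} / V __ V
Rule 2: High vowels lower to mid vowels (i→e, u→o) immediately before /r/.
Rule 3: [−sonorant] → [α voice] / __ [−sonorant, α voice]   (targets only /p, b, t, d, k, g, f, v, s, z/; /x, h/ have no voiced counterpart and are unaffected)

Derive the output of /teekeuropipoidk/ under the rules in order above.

teegeorobiboitk

Rule 1 (intervocalic voicing): /k/ is a voiceless stop between vowels /e/ and /e/, so it voices to [g]. /p/ is a voiceless stop between vowels /o/ and /i/, so it voices to [b]. /p/ is a voiceless stop between vowels /i/ and /o/, so it voices to [b]. /teekeuropipoidk/ → teegeurobiboidk.
Rule 2 (pre-rhotic lowering): /u/ is a high vowel immediately before /r/, so it lowers to [o]. /teegeurobiboidk/ → teegeorobiboidk.
Rule 3 (regressive voicing assimilation): /d/ precedes the voiceless obstruent /k/, so it devoices to [t] by assimilation. /teegeorobiboidk/ → teegeorobiboitk.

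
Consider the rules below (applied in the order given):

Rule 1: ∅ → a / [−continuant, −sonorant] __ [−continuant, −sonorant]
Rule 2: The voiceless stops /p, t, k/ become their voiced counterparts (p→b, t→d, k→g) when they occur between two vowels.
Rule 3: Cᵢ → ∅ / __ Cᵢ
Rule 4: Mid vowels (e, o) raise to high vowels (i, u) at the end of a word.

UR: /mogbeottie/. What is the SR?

Rule 1 (stop-cluster a-epenthesis): /g/ and /b/ form a stop–stop cluster, so [a] is inserted between them. /t/ and /t/ form a stop–stop cluster, so [a] is inserted between them. /mogbeottie/ → mogabeotatie.
Rule 2 (intervocalic voicing): /t/ is a voiceless stop between vowels /o/ and /a/, so it voices to [d]. /t/ is a voiceless stop between vowels /a/ and /i/, so it voices to [d]. /mogabeotatie/ → mogabeodadie.
Rule 3 (degemination): no segment meets the environment; /mogabeodadie/ is unchanged.
Rule 4 (final vowel raising): /e/ is a mid vowel in word-final position, so it raises to [i]. /mogabeodadie/ → mogabeodadii.

mogabeodadii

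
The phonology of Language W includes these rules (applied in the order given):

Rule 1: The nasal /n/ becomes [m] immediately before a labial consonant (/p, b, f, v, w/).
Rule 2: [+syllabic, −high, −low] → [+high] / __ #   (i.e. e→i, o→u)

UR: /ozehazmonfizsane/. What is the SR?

ozehazmomfizsani

Rule 1 (nasal place assimilation): /n/ precedes the labial consonant /f/, so it assimilates in place to [m]. /ozehazmonfizsane/ → ozehazmomfizsane.
Rule 2 (final vowel raising): /e/ is a mid vowel in word-final position, so it raises to [i]. /ozehazmomfizsane/ → ozehazmomfizsani.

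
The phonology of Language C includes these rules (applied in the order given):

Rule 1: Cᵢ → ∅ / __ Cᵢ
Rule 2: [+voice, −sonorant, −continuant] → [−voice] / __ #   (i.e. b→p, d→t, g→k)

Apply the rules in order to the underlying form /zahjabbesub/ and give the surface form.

zahjabesup

Rule 1 (degemination): /bb/ is a geminate; the first /b/ deletes. /zahjabbesub/ → zahjabesub.
Rule 2 (final devoicing): /b/ is a voiced stop in word-final position, so it devoices to [p]. /zahjabesub/ → zahjabesup.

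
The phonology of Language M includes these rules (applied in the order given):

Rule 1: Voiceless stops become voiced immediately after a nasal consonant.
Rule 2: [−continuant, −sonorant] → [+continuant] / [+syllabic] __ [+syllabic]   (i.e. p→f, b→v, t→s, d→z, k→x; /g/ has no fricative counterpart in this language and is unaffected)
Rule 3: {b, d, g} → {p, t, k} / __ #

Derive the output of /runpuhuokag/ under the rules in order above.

Rule 1 (post-nasal voicing): /p/ is a voiceless stop immediately after the nasal /n/, so it voices to [b]. /runpuhuokag/ → runbuhuokag.
Rule 2 (intervocalic spirantization): /k/ is a stop between vowels /o/ and /a/, so it spirantizes to the fricative [x]. /runbuhuokag/ → runbuhuoxag.
Rule 3 (final devoicing): /g/ is a voiced stop in word-final position, so it devoices to [k]. /runbuhuoxag/ → runbuhuoxak.

runbuhuoxak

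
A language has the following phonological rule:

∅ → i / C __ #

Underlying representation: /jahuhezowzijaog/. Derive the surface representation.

the form ends in the consonant /g/, so [i] is inserted word-finally.
Surface form: [jahuhezowzijaogi].

jahuhezowzijaogi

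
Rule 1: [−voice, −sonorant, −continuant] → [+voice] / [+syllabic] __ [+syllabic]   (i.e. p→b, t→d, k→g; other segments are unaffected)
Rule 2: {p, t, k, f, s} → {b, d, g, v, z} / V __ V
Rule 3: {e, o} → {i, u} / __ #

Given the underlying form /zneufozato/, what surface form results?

zneuvozadu

Rule 1 (intervocalic voicing): /t/ is a voiceless stop between vowels /a/ and /o/, so it voices to [d]. /zneufozato/ → zneufozado.
Rule 2 (intervocalic voicing): /f/ is a voiceless obstruent between vowels /u/ and /o/, so it voices to [v]. /zneufozado/ → zneuvozado.
Rule 3 (final vowel raising): /o/ is a mid vowel in word-final position, so it raises to [u]. /zneuvozado/ → zneuvozadu.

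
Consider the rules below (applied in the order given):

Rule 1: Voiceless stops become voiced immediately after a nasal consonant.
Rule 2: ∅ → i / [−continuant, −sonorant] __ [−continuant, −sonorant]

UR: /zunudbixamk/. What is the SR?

zunudibixamg

Rule 1 (post-nasal voicing): /k/ is a voiceless stop immediately after the nasal /m/, so it voices to [g]. /zunudbixamk/ → zunudbixamg.
Rule 2 (stop-cluster i-epenthesis): /d/ and /b/ form a stop–stop cluster, so [i] is inserted between them. /zunudbixamg/ → zunudibixamg.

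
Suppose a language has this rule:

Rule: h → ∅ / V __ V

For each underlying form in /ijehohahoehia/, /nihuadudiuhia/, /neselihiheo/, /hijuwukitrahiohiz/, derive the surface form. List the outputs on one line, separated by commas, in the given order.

/ijehohahoehia/: /h/ occurs between vowels /e/ and /o/, so it deletes. /h/ occurs between vowels /o/ and /a/, so it deletes. /h/ occurs between vowels /a/ and /o/, so it deletes. /h/ occurs between vowels /e/ and /i/, so it deletes. → [ijeoaoeia].
/nihuadudiuhia/: /h/ occurs between vowels /i/ and /u/, so it deletes. /h/ occurs between vowels /u/ and /i/, so it deletes. → [niuadudiuia].
/neselihiheo/: /h/ occurs between vowels /i/ and /i/, so it deletes. /h/ occurs between vowels /i/ and /e/, so it deletes. → [neseliieo].
/hijuwukitrahiohiz/: /h/ occurs between vowels /a/ and /i/, so it deletes. /h/ occurs between vowels /o/ and /i/, so it deletes. → [hijuwukitraioiz].

ijeoaoeia, niuadudiuia, neseliieo, hijuwukitraioiz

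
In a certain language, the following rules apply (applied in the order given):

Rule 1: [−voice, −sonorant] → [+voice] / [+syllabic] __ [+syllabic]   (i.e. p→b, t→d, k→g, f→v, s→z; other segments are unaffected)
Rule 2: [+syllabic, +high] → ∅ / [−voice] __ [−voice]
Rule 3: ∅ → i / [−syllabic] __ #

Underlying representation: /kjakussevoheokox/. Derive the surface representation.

Rule 1 (intervocalic voicing): /k/ is a voiceless obstruent between vowels /a/ and /u/, so it voices to [g]. /k/ is a voiceless obstruent between vowels /o/ and /o/, so it voices to [g]. /kjakussevoheokox/ → kjagussevoheogox.
Rule 2 (high vowel syncope): no segment meets the environment; /kjagussevoheogox/ is unchanged.
Rule 3 (final i-epenthesis): the form ends in the consonant /x/, so [i] is inserted word-finally. /kjagussevoheogox/ → kjagussevoheogoxi.

kjagussevoheogoxi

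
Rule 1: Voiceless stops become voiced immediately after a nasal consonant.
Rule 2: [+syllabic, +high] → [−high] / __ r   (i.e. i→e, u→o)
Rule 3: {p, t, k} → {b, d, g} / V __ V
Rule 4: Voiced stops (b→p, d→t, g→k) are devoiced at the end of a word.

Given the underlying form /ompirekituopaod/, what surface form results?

omberegiduobaot

Rule 1 (post-nasal voicing): /p/ is a voiceless stop immediately after the nasal /m/, so it voices to [b]. /ompirekituopaod/ → ombirekituopaod.
Rule 2 (pre-rhotic lowering): /i/ is a high vowel immediately before /r/, so it lowers to [e]. /ombirekituopaod/ → omberekituopaod.
Rule 3 (intervocalic voicing): /k/ is a voiceless stop between vowels /e/ and /i/, so it voices to [g]. /t/ is a voiceless stop between vowels /i/ and /u/, so it voices to [d]. /p/ is a voiceless stop between vowels /o/ and /a/, so it voices to [b]. /omberekituopaod/ → omberegiduobaod.
Rule 4 (final devoicing): /d/ is a voiced stop in word-final position, so it devoices to [t]. /omberegiduobaod/ → omberegiduobaot.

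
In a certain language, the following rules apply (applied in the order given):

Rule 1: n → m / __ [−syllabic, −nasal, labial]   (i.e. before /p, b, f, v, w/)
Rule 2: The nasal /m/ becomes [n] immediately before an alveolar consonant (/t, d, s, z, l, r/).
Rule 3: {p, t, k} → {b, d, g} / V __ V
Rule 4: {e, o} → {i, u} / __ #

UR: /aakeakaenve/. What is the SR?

Rule 1 (nasal place assimilation): /n/ precedes the labial consonant /v/, so it assimilates in place to [m]. /aakeakaenve/ → aakeakaemve.
Rule 2 (nasal place assimilation): no segment meets the environment; /aakeakaemve/ is unchanged.
Rule 3 (intervocalic voicing): /k/ is a voiceless stop between vowels /a/ and /e/, so it voices to [g]. /k/ is a voiceless stop between vowels /a/ and /a/, so it voices to [g]. /aakeakaemve/ → aageagaemve.
Rule 4 (final vowel raising): /e/ is a mid vowel in word-final position, so it raises to [i]. /aageagaemve/ → aageagaemvi.

aageagaemvi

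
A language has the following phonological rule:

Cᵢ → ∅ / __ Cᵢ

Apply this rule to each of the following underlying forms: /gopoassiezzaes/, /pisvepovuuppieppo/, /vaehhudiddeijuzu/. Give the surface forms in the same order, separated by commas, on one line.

/gopoassiezzaes/: /ss/ is a geminate; the first /s/ deletes. /zz/ is a geminate; the first /z/ deletes. → [gopoasiezaes].
/pisvepovuuppieppo/: /pp/ is a geminate; the first /p/ deletes. /pp/ is a geminate; the first /p/ deletes. → [pisvepovuupiepo].
/vaehhudiddeijuzu/: /hh/ is a geminate; the first /h/ deletes. /dd/ is a geminate; the first /d/ deletes. → [vaehudideijuzu].

gopoasiezaes, pisvepovuupiepo, vaehudideijuzu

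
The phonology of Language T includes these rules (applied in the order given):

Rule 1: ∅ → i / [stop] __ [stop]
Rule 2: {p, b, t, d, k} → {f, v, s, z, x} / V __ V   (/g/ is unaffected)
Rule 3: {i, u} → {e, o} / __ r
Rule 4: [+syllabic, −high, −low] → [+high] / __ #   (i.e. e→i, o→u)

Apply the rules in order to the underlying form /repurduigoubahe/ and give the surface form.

reforduigouvahi

Rule 1 (stop-cluster i-epenthesis): no segment meets the environment; /repurduigoubahe/ is unchanged.
Rule 2 (intervocalic spirantization): /p/ is a stop between vowels /e/ and /u/, so it spirantizes to the fricative [f]. /b/ is a stop between vowels /u/ and /a/, so it spirantizes to the fricative [v]. /repurduigoubahe/ → refurduigouvahe.
Rule 3 (pre-rhotic lowering): /u/ is a high vowel immediately before /r/, so it lowers to [o]. /refurduigouvahe/ → reforduigouvahe.
Rule 4 (final vowel raising): /e/ is a mid vowel in word-final position, so it raises to [i]. /reforduigouvahe/ → reforduigouvahi.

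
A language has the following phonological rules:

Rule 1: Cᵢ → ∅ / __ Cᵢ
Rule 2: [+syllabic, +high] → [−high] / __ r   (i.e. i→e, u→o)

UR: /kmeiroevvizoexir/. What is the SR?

kmeeroevizoexer

Rule 1 (degemination): /vv/ is a geminate; the first /v/ deletes. /kmeiroevvizoexir/ → kmeiroevizoexir.
Rule 2 (pre-rhotic lowering): /i/ is a high vowel immediately before /r/, so it lowers to [e]. /i/ is a high vowel immediately before /r/, so it lowers to [e]. /kmeiroevizoexir/ → kmeeroevizoexer.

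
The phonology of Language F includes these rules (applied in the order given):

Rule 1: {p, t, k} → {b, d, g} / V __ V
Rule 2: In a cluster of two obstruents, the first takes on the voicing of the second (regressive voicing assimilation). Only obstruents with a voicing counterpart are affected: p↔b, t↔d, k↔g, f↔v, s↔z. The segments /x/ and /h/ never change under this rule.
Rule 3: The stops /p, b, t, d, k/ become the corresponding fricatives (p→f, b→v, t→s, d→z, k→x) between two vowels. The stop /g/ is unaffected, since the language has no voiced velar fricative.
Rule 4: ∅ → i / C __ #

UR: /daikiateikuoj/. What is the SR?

daigiazeiguoji

Rule 1 (intervocalic voicing): /k/ is a voiceless stop between vowels /i/ and /i/, so it voices to [g]. /t/ is a voiceless stop between vowels /a/ and /e/, so it voices to [d]. /k/ is a voiceless stop between vowels /i/ and /u/, so it voices to [g]. /daikiateikuoj/ → daigiadeiguoj.
Rule 2 (regressive voicing assimilation): no segment meets the environment; /daigiadeiguoj/ is unchanged.
Rule 3 (intervocalic spirantization): /d/ is a stop between vowels /a/ and /e/, so it spirantizes to the fricative [z]. /daigiadeiguoj/ → daigiazeiguoj.
Rule 4 (final i-epenthesis): the form ends in the consonant /j/, so [i] is inserted word-finally. /daigiazeiguoj/ → daigiazeiguoji.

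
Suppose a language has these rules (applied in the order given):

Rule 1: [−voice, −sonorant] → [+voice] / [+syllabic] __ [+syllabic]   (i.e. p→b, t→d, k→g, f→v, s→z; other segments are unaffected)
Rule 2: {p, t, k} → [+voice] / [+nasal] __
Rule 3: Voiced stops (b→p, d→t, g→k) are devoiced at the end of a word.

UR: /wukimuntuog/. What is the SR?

Rule 1 (intervocalic voicing): /k/ is a voiceless obstruent between vowels /u/ and /i/, so it voices to [g]. /wukimuntuog/ → wugimuntuog.
Rule 2 (post-nasal voicing): /t/ is a voiceless stop immediately after the nasal /n/, so it voices to [d]. /wugimuntuog/ → wugimunduog.
Rule 3 (final devoicing): /g/ is a voiced stop in word-final position, so it devoices to [k]. /wugimunduog/ → wugimunduok.

wugimunduok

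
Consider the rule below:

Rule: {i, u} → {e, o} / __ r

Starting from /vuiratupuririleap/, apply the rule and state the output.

vueratuporerileap

Scanning /vuiratupuririleap/: /u/ at position 2 is not in the conditioning environment; /i/ is a high vowel immediately before /r/, so it lowers to [e]; /u/ at position 7 is not in the conditioning environment; /u/ is a high vowel immediately before /r/, so it lowers to [o]; /i/ is a high vowel immediately before /r/, so it lowers to [e]; /i/ at position 13 is not in the conditioning environment.
Result: [vueratuporerileap].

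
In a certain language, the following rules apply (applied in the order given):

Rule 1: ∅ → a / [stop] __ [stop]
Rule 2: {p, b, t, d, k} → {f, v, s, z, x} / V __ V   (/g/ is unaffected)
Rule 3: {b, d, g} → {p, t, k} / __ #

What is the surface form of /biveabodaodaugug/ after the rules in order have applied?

Rule 1 (stop-cluster a-epenthesis): no segment meets the environment; /biveabodaodaugug/ is unchanged.
Rule 2 (intervocalic spirantization): /b/ is a stop between vowels /a/ and /o/, so it spirantizes to the fricative [v]. /d/ is a stop between vowels /o/ and /a/, so it spirantizes to the fricative [z]. /d/ is a stop between vowels /o/ and /a/, so it spirantizes to the fricative [z]. /biveabodaodaugug/ → biveavozaozaugug.
Rule 3 (final devoicing): /g/ is a voiced stop in word-final position, so it devoices to [k]. /biveavozaozaugug/ → biveavozaozauguk.

biveavozaozauguk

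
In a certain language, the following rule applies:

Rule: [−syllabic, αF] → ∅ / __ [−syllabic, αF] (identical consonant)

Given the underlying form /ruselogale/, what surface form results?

No segment of /ruselogale/ meets the structural description of the rule, so the form surfaces unchanged.

ruselogale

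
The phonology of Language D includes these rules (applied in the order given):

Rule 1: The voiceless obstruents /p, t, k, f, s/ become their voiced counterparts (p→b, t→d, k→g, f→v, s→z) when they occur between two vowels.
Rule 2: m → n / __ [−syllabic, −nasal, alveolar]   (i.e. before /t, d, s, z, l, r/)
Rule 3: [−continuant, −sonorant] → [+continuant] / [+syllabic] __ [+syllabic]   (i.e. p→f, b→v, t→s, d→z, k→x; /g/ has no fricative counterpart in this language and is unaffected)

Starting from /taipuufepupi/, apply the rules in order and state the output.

taivuuvevuvi

Rule 1 (intervocalic voicing): /p/ is a voiceless obstruent between vowels /i/ and /u/, so it voices to [b]. /f/ is a voiceless obstruent between vowels /u/ and /e/, so it voices to [v]. /p/ is a voiceless obstruent between vowels /e/ and /u/, so it voices to [b]. /p/ is a voiceless obstruent between vowels /u/ and /i/, so it voices to [b]. /taipuufepupi/ → taibuuvebubi.
Rule 2 (nasal place assimilation): no segment meets the environment; /taibuuvebubi/ is unchanged.
Rule 3 (intervocalic spirantization): /b/ is a stop between vowels /i/ and /u/, so it spirantizes to the fricative [v]. /b/ is a stop between vowels /e/ and /u/, so it spirantizes to the fricative [v]. /b/ is a stop between vowels /u/ and /i/, so it spirantizes to the fricative [v]. /taibuuvebubi/ → taivuuvevuvi.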